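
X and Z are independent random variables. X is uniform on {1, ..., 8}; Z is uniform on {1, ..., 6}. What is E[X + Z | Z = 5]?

19/2

P(Z = 5) = 1/6.
Summing (X+Z)·P(x,y) over outcomes with Z = 5 gives 19/12.
E[X + Z | Z = 5] = (19/12) / (1/6) = 19/2.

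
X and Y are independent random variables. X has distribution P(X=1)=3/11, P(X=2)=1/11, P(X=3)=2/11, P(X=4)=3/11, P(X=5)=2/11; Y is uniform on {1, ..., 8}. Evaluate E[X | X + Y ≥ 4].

256/81

P(X + Y ≥ 4) = 81/88.
Summing X·P(x,y) over outcomes with X + Y ≥ 4 gives 32/11.
E[X | X + Y ≥ 4] = (32/11) / (81/88) = 256/81.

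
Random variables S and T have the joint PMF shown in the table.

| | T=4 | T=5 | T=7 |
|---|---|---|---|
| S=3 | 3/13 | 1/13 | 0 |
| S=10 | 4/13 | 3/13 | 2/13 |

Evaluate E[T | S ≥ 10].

P(S ≥ 10) = 9/13.
Summing T·P(S=x,T=y) over the conditioning event gives 45/13.
E[T | S ≥ 10] = (45/13) / (9/13) = 5.

5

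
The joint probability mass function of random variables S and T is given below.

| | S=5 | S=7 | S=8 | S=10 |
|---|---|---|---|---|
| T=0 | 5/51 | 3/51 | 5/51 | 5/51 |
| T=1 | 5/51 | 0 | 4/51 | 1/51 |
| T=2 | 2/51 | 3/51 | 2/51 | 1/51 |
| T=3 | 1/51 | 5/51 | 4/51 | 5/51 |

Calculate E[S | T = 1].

P(T = 1) = 10/51.
Σ S·P over the event = 5·(5/51) + 8·(4/51) + 10·(1/51) = 67/51.
E[S | T = 1] = (67/51) / (10/51) = 67/10.

67/10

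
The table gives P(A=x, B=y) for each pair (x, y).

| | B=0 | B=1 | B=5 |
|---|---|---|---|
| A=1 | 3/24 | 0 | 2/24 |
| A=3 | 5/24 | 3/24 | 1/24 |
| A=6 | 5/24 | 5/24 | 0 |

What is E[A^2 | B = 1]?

P(B = 1) = 1/3.
Σ A^2·P over the event = 9·(3/24) + 36·(5/24) = 69/8.
E[A^2 | B = 1] = (69/8) / (1/3) = 207/8.

207/8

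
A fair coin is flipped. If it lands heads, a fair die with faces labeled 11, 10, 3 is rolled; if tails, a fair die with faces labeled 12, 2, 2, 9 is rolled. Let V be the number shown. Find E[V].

57/8

E[V | heads] = (11+10+3)/3 = 8.
E[V | tails] = (12+2+2+9)/4 = 25/4.
E[V] = (1/2)·(8) + (1/2)·(25/4) = 57/8.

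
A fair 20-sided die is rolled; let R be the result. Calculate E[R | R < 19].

P(R < 19) = 9/10.
E[R | R < 19] = (171/20) / (9/10) = 19/2.

19/2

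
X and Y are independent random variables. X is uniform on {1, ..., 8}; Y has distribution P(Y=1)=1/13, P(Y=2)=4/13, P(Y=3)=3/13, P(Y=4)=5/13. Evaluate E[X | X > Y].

129/22

P(X > Y) = 33/52.
Summing X·P(x,y) over outcomes with X > Y gives 387/104.
E[X | X > Y] = (387/104) / (33/52) = 129/22.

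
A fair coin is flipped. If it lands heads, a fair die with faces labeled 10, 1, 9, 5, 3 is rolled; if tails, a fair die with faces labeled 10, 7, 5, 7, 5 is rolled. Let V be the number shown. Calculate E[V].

31/5

E[V | heads] = (10+1+9+5+3)/5 = 28/5.
E[V | tails] = (10+7+5+7+5)/5 = 34/5.
By the law of total expectation,
E[V] = (1/2)·(28/5) + (1/2)·(34/5) = 31/5.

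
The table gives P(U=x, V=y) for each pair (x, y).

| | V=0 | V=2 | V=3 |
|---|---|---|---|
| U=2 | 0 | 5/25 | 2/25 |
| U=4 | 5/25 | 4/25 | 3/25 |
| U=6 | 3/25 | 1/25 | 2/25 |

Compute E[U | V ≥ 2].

P(V ≥ 2) = 17/25.
Σ U·P over the event = 2·(5/25) + 2·(2/25) + 4·(4/25) + 4·(3/25) + 6·(1/25) + 6·(2/25) = 12/5.
E[U | V ≥ 2] = (12/5) / (17/25) = 60/17.

60/17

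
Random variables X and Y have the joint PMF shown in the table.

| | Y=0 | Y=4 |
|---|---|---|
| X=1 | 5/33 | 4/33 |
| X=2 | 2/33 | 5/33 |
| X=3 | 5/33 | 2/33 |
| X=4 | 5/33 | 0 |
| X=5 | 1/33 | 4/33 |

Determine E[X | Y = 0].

49/18

P(Y = 0) = 6/11.
Σ X·P over the event = 1·(5/33) + 2·(2/33) + 3·(5/33) + 4·(5/33) + 5·(1/33) = 49/33.
E[X | Y = 0] = (49/33) / (6/11) = 49/18.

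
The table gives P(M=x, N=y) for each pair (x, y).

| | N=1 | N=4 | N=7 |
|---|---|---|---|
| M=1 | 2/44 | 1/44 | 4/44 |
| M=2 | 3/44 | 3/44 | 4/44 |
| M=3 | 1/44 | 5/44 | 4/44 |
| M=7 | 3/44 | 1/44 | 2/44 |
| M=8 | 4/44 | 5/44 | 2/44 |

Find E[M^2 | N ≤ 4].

853/28

P(N ≤ 4) = 7/11.
Summing M^2·P(M=x,N=y) over the conditioning event gives 853/44.
E[M^2 | N ≤ 4] = (853/44) / (7/11) = 853/28.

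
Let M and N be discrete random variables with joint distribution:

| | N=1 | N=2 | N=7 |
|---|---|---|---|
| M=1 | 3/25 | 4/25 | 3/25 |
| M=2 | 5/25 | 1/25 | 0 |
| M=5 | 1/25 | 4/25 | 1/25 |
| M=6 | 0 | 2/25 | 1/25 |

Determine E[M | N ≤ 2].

P(N ≤ 2) = 4/5.
Σ M·P over the event = 1·(3/25) + 1·(4/25) + 2·(5/25) + 2·(1/25) + 5·(1/25) + 5·(4/25) + 6·(2/25) = 56/25.
E[M | N ≤ 2] = (56/25) / (4/5) = 14/5.

14/5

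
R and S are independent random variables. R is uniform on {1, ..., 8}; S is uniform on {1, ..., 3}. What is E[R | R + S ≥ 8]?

Outcomes with R + S ≥ 8: (5,3), (6,2), (6,3), (7,1), (7,2), (7,3), (8,1), (8,2), (8,3), each with probability 1/24.
E[R | R + S ≥ 8] = (5 + 6 + 6 + 7 + 7 + 7 + 8 + 8 + 8) / 9 = 62/9.

62/9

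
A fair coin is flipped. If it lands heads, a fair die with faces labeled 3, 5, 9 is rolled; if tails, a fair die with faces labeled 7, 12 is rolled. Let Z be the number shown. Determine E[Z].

91/12

E[Z | heads] = (3+5+9)/3 = 17/3.
E[Z | tails] = (7+12)/2 = 19/2.
E[Z] = (1/2)·(17/3) + (1/2)·(19/2) = 91/12.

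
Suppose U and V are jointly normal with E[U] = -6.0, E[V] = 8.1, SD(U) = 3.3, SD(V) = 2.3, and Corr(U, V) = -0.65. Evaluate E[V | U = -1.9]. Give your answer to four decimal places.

The regression of V on U has slope ρ·σ_V/σ_U and passes through (μ_U, μ_V).
E[V | U=-1.9] = 8.1 + (-0.65)·(2.3/3.3)·(-1.9 − (-6.0)) = 8.1 + (-0.45303)·(4.1) = 6.2426.

6.2426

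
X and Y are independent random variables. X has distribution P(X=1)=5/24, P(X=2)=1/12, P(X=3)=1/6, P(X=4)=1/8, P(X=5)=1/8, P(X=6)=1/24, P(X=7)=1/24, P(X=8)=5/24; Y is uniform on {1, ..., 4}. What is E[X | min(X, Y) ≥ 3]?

92/17

P(min(X, Y) ≥ 3) = 17/48.
Summing X·P(x,y) over outcomes with min(X, Y) ≥ 3 gives 23/12.
E[X | min(X, Y) ≥ 3] = (23/12) / (17/48) = 92/17.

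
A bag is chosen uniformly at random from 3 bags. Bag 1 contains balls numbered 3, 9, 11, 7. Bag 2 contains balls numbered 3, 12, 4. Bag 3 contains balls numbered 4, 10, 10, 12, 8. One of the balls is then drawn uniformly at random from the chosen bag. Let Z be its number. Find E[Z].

E[Z | bag 1] = (3+9+11+7)/4 = 15/2.
E[Z | bag 2] = (3+12+4)/3 = 19/3.
E[Z | bag 3] = (4+10+10+12+8)/5 = 44/5.
E[Z] = (1/3)·(15/2) + (1/3)·(19/3) + (1/3)·(44/5) = 679/90.

679/90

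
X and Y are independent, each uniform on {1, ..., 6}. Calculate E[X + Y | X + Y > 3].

244/33

P(X + Y > 3) = 11/12.
Summing (X+Y)·P(x,y) over outcomes with X + Y > 3 gives 61/9.
E[X + Y | X + Y > 3] = (61/9) / (11/12) = 244/33.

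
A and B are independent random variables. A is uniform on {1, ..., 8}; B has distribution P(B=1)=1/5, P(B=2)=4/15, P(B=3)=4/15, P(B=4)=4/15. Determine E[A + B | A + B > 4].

71/9

P(A + B > 4) = 33/40.
Summing (A+B)·P(x,y) over outcomes with A + B > 4 gives 781/120.
E[A + B | A + B > 4] = (781/120) / (33/40) = 71/9.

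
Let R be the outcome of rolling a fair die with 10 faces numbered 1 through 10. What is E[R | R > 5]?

8

Given R > 5, R is equally likely to be any of {6, 7, 8, 9, 10}.
E[R | R > 5] = (6 + 7 + 8 + 9 + 10) / 5 = 8.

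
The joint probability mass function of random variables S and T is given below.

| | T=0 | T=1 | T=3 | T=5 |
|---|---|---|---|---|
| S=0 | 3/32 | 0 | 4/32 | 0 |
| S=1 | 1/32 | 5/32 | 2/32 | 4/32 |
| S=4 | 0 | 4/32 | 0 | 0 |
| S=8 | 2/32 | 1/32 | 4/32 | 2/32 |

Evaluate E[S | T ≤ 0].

17/6

P(T ≤ 0) = 3/16.
Σ S·P over the event = 0·(3/32) + 1·(1/32) + 8·(2/32) = 17/32.
E[S | T ≤ 0] = (17/32) / (3/16) = 17/6.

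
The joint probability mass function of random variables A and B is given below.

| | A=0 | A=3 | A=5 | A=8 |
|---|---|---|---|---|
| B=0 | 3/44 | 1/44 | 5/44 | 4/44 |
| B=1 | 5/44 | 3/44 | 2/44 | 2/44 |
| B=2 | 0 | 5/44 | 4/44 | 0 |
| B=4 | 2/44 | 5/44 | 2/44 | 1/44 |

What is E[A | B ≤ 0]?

60/13

P(B ≤ 0) = 13/44.
Summing A·P(A=x,B=y) over the conditioning event gives 15/11.
E[A | B ≤ 0] = (15/11) / (13/44) = 60/13.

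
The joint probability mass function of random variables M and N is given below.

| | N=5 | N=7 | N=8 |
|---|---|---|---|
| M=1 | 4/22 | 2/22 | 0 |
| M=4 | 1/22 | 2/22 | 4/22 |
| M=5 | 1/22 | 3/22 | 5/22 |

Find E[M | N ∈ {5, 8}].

P(N ∈ {5, 8}) = 15/22.
Σ M·P over the event = 1·(4/22) + 4·(1/22) + 4·(4/22) + 5·(1/22) + 5·(5/22) = 27/11.
E[M | N ∈ {5, 8}] = (27/11) / (15/22) = 18/5.

18/5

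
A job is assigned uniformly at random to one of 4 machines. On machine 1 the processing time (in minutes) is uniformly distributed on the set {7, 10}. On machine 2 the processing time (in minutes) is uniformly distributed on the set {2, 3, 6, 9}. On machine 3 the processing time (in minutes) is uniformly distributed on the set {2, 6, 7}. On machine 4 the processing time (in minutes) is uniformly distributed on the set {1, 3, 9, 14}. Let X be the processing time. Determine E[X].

E[X | machine 1] = (7+10)/2 = 17/2.
E[X | machine 2] = (2+3+6+9)/4 = 5.
E[X | machine 3] = (2+6+7)/3 = 5.
E[X | machine 4] = (1+3+9+14)/4 = 27/4.
By the law of total expectation,
E[X] = (1/4)·(17/2) + (1/4)·(5) + (1/4)·(5) + (1/4)·(27/4) = 101/16.

101/16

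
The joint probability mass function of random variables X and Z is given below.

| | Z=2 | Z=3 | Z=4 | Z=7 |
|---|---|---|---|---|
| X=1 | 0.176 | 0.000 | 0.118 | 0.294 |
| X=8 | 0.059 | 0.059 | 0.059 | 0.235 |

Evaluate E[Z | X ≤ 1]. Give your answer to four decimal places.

4.9014

P(X ≤ 1) = 0.588.
Summing Z·P(X=x,Z=y) over the conditioning event gives 2.882.
E[Z | X ≤ 1] = (2.882) / (0.588) = 4.9014.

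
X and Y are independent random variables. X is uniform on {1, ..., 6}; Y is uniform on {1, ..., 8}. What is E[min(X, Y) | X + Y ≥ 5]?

3

P(X + Y ≥ 5) = 7/8.
Summing min(X,Y)·P(x,y) over outcomes with X + Y ≥ 5 gives 21/8.
E[min(X, Y) | X + Y ≥ 5] = (21/8) / (7/8) = 3.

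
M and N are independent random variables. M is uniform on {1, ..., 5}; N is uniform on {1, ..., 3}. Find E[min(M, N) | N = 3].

P(N = 3) = 1/3.
Summing min(M,N)·P(x,y) over outcomes with N = 3 gives 4/5.
E[min(M, N) | N = 3] = (4/5) / (1/3) = 12/5.

12/5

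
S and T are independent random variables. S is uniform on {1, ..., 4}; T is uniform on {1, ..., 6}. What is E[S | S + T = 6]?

5/2

Outcomes with S + T = 6: (1,5), (2,4), (3,3), (4,2), each with probability 1/24.
E[S | S + T = 6] = (1 + 2 + 3 + 4) / 4 = 5/2.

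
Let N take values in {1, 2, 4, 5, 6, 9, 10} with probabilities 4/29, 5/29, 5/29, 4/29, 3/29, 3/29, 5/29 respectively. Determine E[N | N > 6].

77/8

P(N > 6) = 8/29.
Σ over the event: 9·3/29 + 10·5/29 = 77/29.
E[N | N > 6] = (77/29) / (8/29) = 77/8.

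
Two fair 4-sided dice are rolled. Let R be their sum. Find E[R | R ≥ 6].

20/3

P(R ≥ 6) = 3/8.
Σ over the event: 6·3/16 + 7·1/8 + 8·1/16 = 5/2.
E[R | R ≥ 6] = (5/2) / (3/8) = 20/3.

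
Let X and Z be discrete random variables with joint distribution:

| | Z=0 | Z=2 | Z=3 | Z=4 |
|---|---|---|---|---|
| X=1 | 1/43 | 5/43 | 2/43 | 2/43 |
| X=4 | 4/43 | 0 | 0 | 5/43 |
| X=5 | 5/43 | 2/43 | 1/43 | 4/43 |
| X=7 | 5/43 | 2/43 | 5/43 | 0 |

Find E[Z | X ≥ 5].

P(X ≥ 5) = 24/43.
Σ Z·P over the event = 0·(5/43) + 2·(2/43) + 3·(1/43) + 4·(4/43) + 0·(5/43) + 2·(2/43) + 3·(5/43) = 42/43.
E[Z | X ≥ 5] = (42/43) / (24/43) = 7/4.

7/4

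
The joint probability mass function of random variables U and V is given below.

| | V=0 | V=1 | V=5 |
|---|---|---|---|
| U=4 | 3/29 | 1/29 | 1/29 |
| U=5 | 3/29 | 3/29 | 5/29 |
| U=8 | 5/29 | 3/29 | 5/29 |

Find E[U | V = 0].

P(V = 0) = 11/29.
Σ U·P over the event = 4·(3/29) + 5·(3/29) + 8·(5/29) = 67/29.
E[U | V = 0] = (67/29) / (11/29) = 67/11.

67/11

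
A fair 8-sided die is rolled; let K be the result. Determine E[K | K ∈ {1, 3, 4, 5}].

13/4

P(K ∈ {1, 3, 4, 5}) = 1/2.
Σ over the event: 1·1/8 + 3·1/8 + 4·1/8 + 5·1/8 = 13/8.
E[K | K ∈ {1, 3, 4, 5}] = (13/8) / (1/2) = 13/4.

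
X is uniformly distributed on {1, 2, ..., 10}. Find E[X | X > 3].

Given X > 3, X is equally likely to be any of {4, 5, 6, 7, 8, 9, 10}.
E[X | X > 3] = (4 + 5 + 6 + 7 + 8 + 9 + 10) / 7 = 7.

7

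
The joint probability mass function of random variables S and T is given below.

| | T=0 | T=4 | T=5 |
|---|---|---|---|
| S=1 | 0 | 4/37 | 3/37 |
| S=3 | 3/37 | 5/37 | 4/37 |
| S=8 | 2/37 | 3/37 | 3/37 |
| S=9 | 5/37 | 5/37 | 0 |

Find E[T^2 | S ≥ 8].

203/18

P(S ≥ 8) = 18/37.
Σ T^2·P over the event = 0·(2/37) + 16·(3/37) + 25·(3/37) + 0·(5/37) + 16·(5/37) = 203/37.
E[T^2 | S ≥ 8] = (203/37) / (18/37) = 203/18.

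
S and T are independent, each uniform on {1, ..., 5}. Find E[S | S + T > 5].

P(S + T > 5) = 3/5.
Summing S·P(x,y) over outcomes with S + T > 5 gives 11/5.
E[S | S + T > 5] = (11/5) / (3/5) = 11/3.

11/3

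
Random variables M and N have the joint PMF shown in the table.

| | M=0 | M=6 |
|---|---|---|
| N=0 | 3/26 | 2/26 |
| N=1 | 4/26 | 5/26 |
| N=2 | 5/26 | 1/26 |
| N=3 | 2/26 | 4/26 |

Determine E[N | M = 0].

P(M = 0) = 7/13.
Σ N·P over the event = 0·(3/26) + 1·(4/26) + 2·(5/26) + 3·(2/26) = 10/13.
E[N | M = 0] = (10/13) / (7/13) = 10/7.

10/7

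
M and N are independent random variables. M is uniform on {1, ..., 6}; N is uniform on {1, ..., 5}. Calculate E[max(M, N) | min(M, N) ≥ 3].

29/6

P(min(M, N) ≥ 3) = 2/5.
Summing max(M,N)·P(x,y) over outcomes with min(M, N) ≥ 3 gives 29/15.
E[max(M, N) | min(M, N) ≥ 3] = (29/15) / (2/5) = 29/6.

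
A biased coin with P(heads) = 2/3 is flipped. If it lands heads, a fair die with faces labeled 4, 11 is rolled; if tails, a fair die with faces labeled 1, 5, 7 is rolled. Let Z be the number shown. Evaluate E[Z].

58/9

E[Z | heads] = (4+11)/2 = 15/2.
E[Z | tails] = (1+5+7)/3 = 13/3.
By the law of total expectation,
E[Z] = (2/3)·(15/2) + (1/3)·(13/3) = 58/9.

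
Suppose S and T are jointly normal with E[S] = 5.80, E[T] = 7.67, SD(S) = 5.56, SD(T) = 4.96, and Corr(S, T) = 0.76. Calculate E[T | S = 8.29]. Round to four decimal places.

9.3582

For a bivariate normal, E[T | S=x] = μ_T + ρ·(σ_T/σ_S)·(x − μ_S).
E[T | S=8.29] = 7.67 + (0.76)·(4.96/5.56)·(8.29 − (5.80)) = 7.67 + (0.67799)·(2.49) = 9.3582.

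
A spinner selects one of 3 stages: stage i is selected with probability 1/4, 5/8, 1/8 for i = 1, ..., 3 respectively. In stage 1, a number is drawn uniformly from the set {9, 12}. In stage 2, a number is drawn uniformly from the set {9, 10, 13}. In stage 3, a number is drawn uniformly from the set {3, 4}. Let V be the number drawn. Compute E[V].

467/48

E[V | stage 1] = (9+12)/2 = 21/2.
E[V | stage 2] = (9+10+13)/3 = 32/3.
E[V | stage 3] = (3+4)/2 = 7/2.
By the law of total expectation,
E[V] = (1/4)·(21/2) + (5/8)·(32/3) + (1/8)·(7/2) = 467/48.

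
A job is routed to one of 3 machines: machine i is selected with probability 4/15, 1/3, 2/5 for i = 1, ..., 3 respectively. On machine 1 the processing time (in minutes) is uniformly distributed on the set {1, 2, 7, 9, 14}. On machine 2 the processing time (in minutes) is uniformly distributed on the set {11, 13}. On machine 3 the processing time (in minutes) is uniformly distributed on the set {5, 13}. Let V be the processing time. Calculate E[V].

234/25

E[V | machine 1] = (1+2+7+9+14)/5 = 33/5.
E[V | machine 2] = (11+13)/2 = 12.
E[V | machine 3] = (5+13)/2 = 9.
By the law of total expectation,
E[V] = (4/15)·(33/5) + (1/3)·(12) + (2/5)·(9) = 234/25.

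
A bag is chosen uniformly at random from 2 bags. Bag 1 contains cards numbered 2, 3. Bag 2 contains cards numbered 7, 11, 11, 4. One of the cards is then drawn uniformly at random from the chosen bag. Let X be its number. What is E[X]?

E[X | bag 1] = (2+3)/2 = 5/2.
E[X | bag 2] = (7+11+11+4)/4 = 33/4.
By the law of total expectation,
E[X] = (1/2)·(5/2) + (1/2)·(33/4) = 43/8.

43/8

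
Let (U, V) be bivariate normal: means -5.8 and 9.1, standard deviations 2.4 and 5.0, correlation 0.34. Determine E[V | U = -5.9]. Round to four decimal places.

9.0292

For a bivariate normal, E[V | U=x] = μ_V + ρ·(σ_V/σ_U)·(x − μ_U).
E[V | U=-5.9] = 9.1 + (0.34)·(5.0/2.4)·(-5.9 − (-5.8)) = 9.1 + (0.70833)·(-0.1) = 9.0292.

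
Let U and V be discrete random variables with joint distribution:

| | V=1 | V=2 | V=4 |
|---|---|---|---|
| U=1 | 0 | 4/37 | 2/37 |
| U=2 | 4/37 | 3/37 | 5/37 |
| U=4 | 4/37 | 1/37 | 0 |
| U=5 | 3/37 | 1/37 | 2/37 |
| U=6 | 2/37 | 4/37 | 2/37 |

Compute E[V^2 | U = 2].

P(U = 2) = 12/37.
Σ V^2·P over the event = 1·(4/37) + 4·(3/37) + 16·(5/37) = 96/37.
E[V^2 | U = 2] = (96/37) / (12/37) = 8.

8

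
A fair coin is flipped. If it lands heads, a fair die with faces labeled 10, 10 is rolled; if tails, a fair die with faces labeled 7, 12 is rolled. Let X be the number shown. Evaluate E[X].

39/4

E[X | heads] = (10+10)/2 = 10.
E[X | tails] = (7+12)/2 = 19/2.
E[X] = (1/2)·(10) + (1/2)·(19/2) = 39/4.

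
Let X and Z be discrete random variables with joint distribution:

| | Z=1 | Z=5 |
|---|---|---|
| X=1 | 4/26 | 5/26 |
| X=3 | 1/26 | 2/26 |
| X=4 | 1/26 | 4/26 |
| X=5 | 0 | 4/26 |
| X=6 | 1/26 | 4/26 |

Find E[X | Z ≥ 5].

71/19

P(Z ≥ 5) = 19/26.
Σ X·P over the event = 1·(5/26) + 3·(2/26) + 4·(4/26) + 5·(4/26) + 6·(4/26) = 71/26.
E[X | Z ≥ 5] = (71/26) / (19/26) = 71/19.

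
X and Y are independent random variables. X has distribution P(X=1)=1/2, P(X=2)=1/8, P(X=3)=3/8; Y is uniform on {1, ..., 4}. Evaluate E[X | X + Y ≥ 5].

7/3

P(X + Y ≥ 5) = 15/32.
Summing X·P(x,y) over outcomes with X + Y ≥ 5 gives 35/32.
E[X | X + Y ≥ 5] = (35/32) / (15/32) = 7/3.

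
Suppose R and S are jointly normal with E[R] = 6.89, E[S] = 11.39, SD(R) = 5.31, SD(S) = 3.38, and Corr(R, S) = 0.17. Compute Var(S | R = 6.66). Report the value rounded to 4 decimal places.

11.0942

The conditional variance in a bivariate normal is σ_S²(1 − ρ²), independent of x.
Var(S | R=6.66) = (3.38)²·(1 − (0.17)²) = 11.4244·0.9711 = 11.0942.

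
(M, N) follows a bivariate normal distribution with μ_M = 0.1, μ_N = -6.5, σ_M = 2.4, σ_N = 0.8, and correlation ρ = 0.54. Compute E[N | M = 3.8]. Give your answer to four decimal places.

-5.8340

For a bivariate normal, E[N | M=x] = μ_N + ρ·(σ_N/σ_M)·(x − μ_M).
E[N | M=3.8] = -6.5 + (0.54)·(0.8/2.4)·(3.8 − (0.1)) = -6.5 + (0.18)·(3.7) = -5.8340.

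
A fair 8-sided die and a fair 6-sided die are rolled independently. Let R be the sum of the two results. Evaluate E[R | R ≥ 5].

26/3

P(R ≥ 5) = 7/8.
E[R | R ≥ 5] = (91/12) / (7/8) = 26/3.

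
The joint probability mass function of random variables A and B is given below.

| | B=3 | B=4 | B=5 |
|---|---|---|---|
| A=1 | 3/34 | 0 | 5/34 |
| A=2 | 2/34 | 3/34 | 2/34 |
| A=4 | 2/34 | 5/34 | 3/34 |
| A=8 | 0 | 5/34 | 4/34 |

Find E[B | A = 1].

P(A = 1) = 4/17.
Σ B·P over the event = 3·(3/34) + 5·(5/34) = 1.
E[B | A = 1] = (1) / (4/17) = 17/4.

17/4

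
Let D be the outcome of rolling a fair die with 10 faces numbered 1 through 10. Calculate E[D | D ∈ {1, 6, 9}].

16/3

P(D ∈ {1, 6, 9}) = 3/10.
Σ over the event: 1·1/10 + 6·1/10 + 9·1/10 = 8/5.
E[D | D ∈ {1, 6, 9}] = (8/5) / (3/10) = 16/3.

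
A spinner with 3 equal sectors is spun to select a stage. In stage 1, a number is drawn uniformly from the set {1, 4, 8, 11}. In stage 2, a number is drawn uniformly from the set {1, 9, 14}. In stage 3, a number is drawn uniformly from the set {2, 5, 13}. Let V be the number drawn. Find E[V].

E[V | stage 1] = (1+4+8+11)/4 = 6.
E[V | stage 2] = (1+9+14)/3 = 8.
E[V | stage 3] = (2+5+13)/3 = 20/3.
By the law of total expectation,
E[V] = (1/3)·(6) + (1/3)·(8) + (1/3)·(20/3) = 62/9.

62/9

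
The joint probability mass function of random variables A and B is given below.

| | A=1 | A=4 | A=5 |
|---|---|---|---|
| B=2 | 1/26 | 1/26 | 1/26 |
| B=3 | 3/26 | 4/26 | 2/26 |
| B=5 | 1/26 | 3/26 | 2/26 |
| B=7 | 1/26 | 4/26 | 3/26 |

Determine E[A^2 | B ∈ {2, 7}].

P(B ∈ {2, 7}) = 11/26.
Σ A^2·P over the event = 1·(1/26) + 1·(1/26) + 16·(1/26) + 16·(4/26) + 25·(1/26) + 25·(3/26) = 7.
E[A^2 | B ∈ {2, 7}] = (7) / (11/26) = 182/11.

182/11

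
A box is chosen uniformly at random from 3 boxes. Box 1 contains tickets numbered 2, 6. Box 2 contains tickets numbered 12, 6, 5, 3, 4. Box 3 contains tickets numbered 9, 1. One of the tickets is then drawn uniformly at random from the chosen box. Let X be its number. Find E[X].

5

E[X | box 1] = (2+6)/2 = 4.
E[X | box 2] = (12+6+5+3+4)/5 = 6.
E[X | box 3] = (9+1)/2 = 5.
By the law of total expectation,
E[X] = (1/3)·(4) + (1/3)·(6) + (1/3)·(5) = 5.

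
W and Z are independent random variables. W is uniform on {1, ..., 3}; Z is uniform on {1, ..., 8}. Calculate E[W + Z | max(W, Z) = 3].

Outcomes with max(W, Z) = 3: (1,3), (2,3), (3,1), (3,2), (3,3), each with probability 1/24.
E[W + Z | max(W, Z) = 3] = (4 + 5 + 4 + 5 + 6) / 5 = 24/5.

24/5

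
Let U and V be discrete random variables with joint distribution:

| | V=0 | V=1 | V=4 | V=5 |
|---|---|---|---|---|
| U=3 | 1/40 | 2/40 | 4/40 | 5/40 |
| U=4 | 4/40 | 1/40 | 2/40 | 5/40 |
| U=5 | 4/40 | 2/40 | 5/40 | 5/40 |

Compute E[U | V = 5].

P(V = 5) = 3/8.
Σ U·P over the event = 3·(5/40) + 4·(5/40) + 5·(5/40) = 3/2.
E[U | V = 5] = (3/2) / (3/8) = 4.

4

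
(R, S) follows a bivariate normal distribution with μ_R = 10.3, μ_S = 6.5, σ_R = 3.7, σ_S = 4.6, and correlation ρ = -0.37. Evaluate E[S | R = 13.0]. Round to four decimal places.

For a bivariate normal, E[S | R=x] = μ_S + ρ·(σ_S/σ_R)·(x − μ_R).
E[S | R=13.0] = 6.5 + (-0.37)·(4.6/3.7)·(13.0 − (10.3)) = 6.5 + (-0.46)·(2.7) = 5.2580.

5.2580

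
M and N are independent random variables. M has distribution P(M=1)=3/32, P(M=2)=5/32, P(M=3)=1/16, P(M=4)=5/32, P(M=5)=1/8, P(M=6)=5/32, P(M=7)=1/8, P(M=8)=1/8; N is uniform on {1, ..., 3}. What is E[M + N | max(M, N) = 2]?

P(max(M, N) = 2) = 13/96.
Summing (M+N)·P(x,y) over outcomes with max(M, N) = 2 gives 11/24.
E[M + N | max(M, N) = 2] = (11/24) / (13/96) = 44/13.

44/13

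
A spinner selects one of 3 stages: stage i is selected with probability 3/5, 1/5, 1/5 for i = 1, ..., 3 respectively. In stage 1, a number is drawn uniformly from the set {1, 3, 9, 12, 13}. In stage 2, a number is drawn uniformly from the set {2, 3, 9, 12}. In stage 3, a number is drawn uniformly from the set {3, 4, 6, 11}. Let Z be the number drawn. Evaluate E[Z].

E[Z | stage 1] = (1+3+9+12+13)/5 = 38/5.
E[Z | stage 2] = (2+3+9+12)/4 = 13/2.
E[Z | stage 3] = (3+4+6+11)/4 = 6.
By the law of total expectation,
E[Z] = (3/5)·(38/5) + (1/5)·(13/2) + (1/5)·(6) = 353/50.

353/50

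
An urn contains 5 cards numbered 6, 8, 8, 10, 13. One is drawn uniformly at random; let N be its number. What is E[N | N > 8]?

P(N > 8) = 2/5.
Σ over the event: 10·1/5 + 13·1/5 = 23/5.
E[N | N > 8] = (23/5) / (2/5) = 23/2.

23/2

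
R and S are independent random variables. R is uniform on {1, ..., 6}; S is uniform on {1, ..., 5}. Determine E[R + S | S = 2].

Outcomes with S = 2: (1,2), (2,2), (3,2), (4,2), (5,2), (6,2), each with probability 1/30.
E[R + S | S = 2] = (3 + 4 + 5 + 6 + 7 + 8) / 6 = 11/2.

11/2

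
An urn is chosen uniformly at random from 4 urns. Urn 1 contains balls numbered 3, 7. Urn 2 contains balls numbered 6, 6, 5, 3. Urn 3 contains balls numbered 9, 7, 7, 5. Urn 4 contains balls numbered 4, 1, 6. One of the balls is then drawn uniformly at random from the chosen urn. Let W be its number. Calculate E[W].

E[W | urn 1] = (3+7)/2 = 5.
E[W | urn 2] = (6+6+5+3)/4 = 5.
E[W | urn 3] = (9+7+7+5)/4 = 7.
E[W | urn 4] = (4+1+6)/3 = 11/3.
E[W] = (1/4)·(5) + (1/4)·(5) + (1/4)·(7) + (1/4)·(11/3) = 31/6.

31/6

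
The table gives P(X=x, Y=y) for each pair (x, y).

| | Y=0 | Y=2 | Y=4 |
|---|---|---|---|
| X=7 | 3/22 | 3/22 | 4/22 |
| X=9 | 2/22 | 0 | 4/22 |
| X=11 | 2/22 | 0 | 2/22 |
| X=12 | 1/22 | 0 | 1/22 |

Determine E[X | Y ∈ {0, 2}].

P(Y ∈ {0, 2}) = 1/2.
Σ X·P over the event = 7·(3/22) + 7·(3/22) + 9·(2/22) + 11·(2/22) + 12·(1/22) = 47/11.
E[X | Y ∈ {0, 2}] = (47/11) / (1/2) = 94/11.

94/11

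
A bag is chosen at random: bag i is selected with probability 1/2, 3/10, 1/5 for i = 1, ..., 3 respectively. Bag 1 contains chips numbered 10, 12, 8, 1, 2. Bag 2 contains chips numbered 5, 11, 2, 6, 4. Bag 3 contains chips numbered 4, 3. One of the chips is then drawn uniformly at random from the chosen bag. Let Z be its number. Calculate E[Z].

142/25

E[Z | bag 1] = (10+12+8+1+2)/5 = 33/5.
E[Z | bag 2] = (5+11+2+6+4)/5 = 28/5.
E[Z | bag 3] = (4+3)/2 = 7/2.
E[Z] = (1/2)·(33/5) + (3/10)·(28/5) + (1/5)·(7/2) = 142/25.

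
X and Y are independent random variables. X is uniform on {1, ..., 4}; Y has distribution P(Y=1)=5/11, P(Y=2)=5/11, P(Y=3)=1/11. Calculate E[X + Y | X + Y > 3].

P(X + Y > 3) = 29/44.
Summing (X+Y)·P(x,y) over outcomes with X + Y > 3 gives 71/22.
E[X + Y | X + Y > 3] = (71/22) / (29/44) = 142/29.

142/29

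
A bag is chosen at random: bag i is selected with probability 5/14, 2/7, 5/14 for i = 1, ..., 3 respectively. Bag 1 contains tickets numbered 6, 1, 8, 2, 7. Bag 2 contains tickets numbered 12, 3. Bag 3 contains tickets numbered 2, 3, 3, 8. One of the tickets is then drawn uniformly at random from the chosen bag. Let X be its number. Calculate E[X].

E[X | bag 1] = (6+1+8+2+7)/5 = 24/5.
E[X | bag 2] = (12+3)/2 = 15/2.
E[X | bag 3] = (2+3+3+8)/4 = 4.
By the law of total expectation,
E[X] = (5/14)·(24/5) + (2/7)·(15/2) + (5/14)·(4) = 37/7.

37/7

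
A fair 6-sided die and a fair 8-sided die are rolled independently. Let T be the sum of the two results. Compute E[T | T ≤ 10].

P(T ≤ 10) = 19/24.
E[T | T ≤ 10] = (11/2) / (19/24) = 132/19.

132/19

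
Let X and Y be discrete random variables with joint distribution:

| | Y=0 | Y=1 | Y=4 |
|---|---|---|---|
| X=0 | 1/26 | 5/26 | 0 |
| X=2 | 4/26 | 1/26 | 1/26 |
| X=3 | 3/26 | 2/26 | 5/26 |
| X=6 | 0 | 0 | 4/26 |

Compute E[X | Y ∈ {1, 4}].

P(Y ∈ {1, 4}) = 9/13.
Summing X·P(X=x,Y=y) over the conditioning event gives 49/26.
E[X | Y ∈ {1, 4}] = (49/26) / (9/13) = 49/18.

49/18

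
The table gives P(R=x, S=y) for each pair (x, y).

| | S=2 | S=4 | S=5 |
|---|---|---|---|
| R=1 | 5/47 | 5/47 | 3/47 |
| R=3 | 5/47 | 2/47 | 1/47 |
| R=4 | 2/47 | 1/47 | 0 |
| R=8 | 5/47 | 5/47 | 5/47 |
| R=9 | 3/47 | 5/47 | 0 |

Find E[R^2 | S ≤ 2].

P(S ≤ 2) = 20/47.
Summing R^2·P(R=x,S=y) over the conditioning event gives 645/47.
E[R^2 | S ≤ 2] = (645/47) / (20/47) = 129/4.

129/4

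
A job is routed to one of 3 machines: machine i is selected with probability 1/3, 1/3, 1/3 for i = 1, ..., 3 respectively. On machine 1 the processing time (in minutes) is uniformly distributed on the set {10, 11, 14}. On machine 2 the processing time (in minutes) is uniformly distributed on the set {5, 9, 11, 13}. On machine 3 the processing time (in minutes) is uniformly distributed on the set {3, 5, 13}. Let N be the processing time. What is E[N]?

169/18

E[N | machine 1] = (10+11+14)/3 = 35/3.
E[N | machine 2] = (5+9+11+13)/4 = 19/2.
E[N | machine 3] = (3+5+13)/3 = 7.
By the law of total expectation,
E[N] = (1/3)·(35/3) + (1/3)·(19/2) + (1/3)·(7) = 169/18.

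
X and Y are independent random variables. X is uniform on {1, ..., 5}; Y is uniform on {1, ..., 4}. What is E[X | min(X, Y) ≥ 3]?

4

Outcomes with min(X, Y) ≥ 3: (3,3), (3,4), (4,3), (4,4), (5,3), (5,4), each with probability 1/20.
E[X | min(X, Y) ≥ 3] = (3 + 3 + 4 + 4 + 5 + 5) / 6 = 4.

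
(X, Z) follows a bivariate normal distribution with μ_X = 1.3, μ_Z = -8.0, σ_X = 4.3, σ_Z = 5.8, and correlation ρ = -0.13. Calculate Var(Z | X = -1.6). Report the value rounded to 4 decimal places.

Var(Z | X=x) = (1 − ρ²)·σ_Z².
Var(Z | X=-1.6) = (5.8)²·(1 − (-0.13)²) = 33.64·0.9831 = 33.0715.

33.0715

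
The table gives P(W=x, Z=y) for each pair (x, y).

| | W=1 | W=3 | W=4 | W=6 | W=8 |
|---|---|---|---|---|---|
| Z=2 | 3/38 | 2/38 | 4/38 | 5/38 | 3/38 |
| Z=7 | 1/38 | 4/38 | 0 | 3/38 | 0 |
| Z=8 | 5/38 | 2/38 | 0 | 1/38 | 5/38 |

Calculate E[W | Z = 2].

P(Z = 2) = 17/38.
Summing W·P(W=x,Z=y) over the conditioning event gives 79/38.
E[W | Z = 2] = (79/38) / (17/38) = 79/17.

79/17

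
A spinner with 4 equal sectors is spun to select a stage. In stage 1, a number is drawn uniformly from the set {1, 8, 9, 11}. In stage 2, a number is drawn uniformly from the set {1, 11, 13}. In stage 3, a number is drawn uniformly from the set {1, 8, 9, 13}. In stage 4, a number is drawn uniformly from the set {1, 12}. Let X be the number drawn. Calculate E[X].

179/24

E[X | stage 1] = (1+8+9+11)/4 = 29/4.
E[X | stage 2] = (1+11+13)/3 = 25/3.
E[X | stage 3] = (1+8+9+13)/4 = 31/4.
E[X | stage 4] = (1+12)/2 = 13/2.
By the law of total expectation,
E[X] = (1/4)·(29/4) + (1/4)·(25/3) + (1/4)·(31/4) + (1/4)·(13/2) = 179/24.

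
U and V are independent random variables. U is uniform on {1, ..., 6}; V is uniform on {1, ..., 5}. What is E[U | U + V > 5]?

P(U + V > 5) = 2/3.
Summing U·P(x,y) over outcomes with U + V > 5 gives 17/6.
E[U | U + V > 5] = (17/6) / (2/3) = 17/4.

17/4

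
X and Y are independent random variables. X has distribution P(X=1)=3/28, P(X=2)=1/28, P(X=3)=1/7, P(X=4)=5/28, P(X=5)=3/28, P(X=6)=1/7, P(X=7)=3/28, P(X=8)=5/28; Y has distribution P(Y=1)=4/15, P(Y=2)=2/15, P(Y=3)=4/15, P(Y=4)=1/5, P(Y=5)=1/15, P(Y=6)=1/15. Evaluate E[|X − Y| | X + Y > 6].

P(X + Y > 6) = 283/420.
Summing |X−Y|·P(x,y) over outcomes with X + Y > 6 gives 451/210.
E[|X − Y| | X + Y > 6] = (451/210) / (283/420) = 902/283.

902/283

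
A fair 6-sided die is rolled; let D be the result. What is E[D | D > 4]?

Given D > 4, D is equally likely to be any of {5, 6}.
E[D | D > 4] = (5 + 6) / 2 = 11/2.

11/2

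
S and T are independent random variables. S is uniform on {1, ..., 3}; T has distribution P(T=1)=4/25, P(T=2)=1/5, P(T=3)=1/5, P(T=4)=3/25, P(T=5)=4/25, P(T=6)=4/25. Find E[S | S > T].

35/13

P(S > T) = 13/75.
Summing S·P(x,y) over outcomes with S > T gives 7/15.
E[S | S > T] = (7/15) / (13/75) = 35/13.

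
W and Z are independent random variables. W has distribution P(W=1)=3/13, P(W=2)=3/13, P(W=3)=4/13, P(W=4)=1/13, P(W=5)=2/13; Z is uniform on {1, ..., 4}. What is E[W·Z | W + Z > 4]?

P(W + Z > 4) = 33/52.
Summing WZ·P(x,y) over outcomes with W + Z > 4 gives 151/26.
E[W·Z | W + Z > 4] = (151/26) / (33/52) = 302/33.

302/33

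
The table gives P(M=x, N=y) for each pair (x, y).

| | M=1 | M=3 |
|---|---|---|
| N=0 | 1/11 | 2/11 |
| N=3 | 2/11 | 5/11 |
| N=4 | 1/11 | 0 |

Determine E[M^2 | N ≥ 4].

P(N ≥ 4) = 1/11.
Σ M^2·P over the event = 1·(1/11) = 1/11.
E[M^2 | N ≥ 4] = (1/11) / (1/11) = 1.

1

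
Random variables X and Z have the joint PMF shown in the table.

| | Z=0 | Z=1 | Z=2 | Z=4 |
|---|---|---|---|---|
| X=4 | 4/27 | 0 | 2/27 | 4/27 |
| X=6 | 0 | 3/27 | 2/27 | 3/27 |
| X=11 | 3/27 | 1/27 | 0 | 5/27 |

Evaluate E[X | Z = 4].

89/12

P(Z = 4) = 4/9.
Σ X·P over the event = 4·(4/27) + 6·(3/27) + 11·(5/27) = 89/27.
E[X | Z = 4] = (89/27) / (4/9) = 89/12.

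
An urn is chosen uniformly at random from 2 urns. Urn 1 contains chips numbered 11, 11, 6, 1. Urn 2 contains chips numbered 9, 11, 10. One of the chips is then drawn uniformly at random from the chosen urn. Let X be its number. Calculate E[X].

69/8

E[X | urn 1] = (11+11+6+1)/4 = 29/4.
E[X | urn 2] = (9+11+10)/3 = 10.
By the law of total expectation,
E[X] = (1/2)·(29/4) + (1/2)·(10) = 69/8.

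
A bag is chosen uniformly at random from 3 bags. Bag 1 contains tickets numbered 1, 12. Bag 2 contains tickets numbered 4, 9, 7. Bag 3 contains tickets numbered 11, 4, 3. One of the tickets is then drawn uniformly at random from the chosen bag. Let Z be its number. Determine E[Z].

115/18

E[Z | bag 1] = (1+12)/2 = 13/2.
E[Z | bag 2] = (4+9+7)/3 = 20/3.
E[Z | bag 3] = (11+4+3)/3 = 6.
E[Z] = (1/3)·(13/2) + (1/3)·(20/3) + (1/3)·(6) = 115/18.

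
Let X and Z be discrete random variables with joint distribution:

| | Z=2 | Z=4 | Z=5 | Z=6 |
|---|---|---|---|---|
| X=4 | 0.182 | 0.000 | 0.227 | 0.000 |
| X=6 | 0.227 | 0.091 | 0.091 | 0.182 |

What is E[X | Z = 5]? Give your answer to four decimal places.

4.5723

P(Z = 5) = 0.318.
Σ X·P over the event = 4·(0.227) + 6·(0.091) = 1.454.
E[X | Z = 5] = (1.454) / (0.318) = 4.5723.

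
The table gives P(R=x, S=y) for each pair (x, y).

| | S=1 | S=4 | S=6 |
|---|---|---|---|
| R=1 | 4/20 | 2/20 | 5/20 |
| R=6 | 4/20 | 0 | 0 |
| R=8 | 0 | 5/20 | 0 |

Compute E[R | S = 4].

6

P(S = 4) = 7/20.
Σ R·P over the event = 1·(2/20) + 8·(5/20) = 21/10.
E[R | S = 4] = (21/10) / (7/20) = 6.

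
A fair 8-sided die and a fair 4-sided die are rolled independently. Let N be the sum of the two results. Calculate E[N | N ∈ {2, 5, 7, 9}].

P(N ∈ {2, 5, 7, 9}) = 13/32.
Σ over the event: 2·1/32 + 5·1/8 + 7·1/8 + 9·1/8 = 43/16.
E[N | N ∈ {2, 5, 7, 9}] = (43/16) / (13/32) = 86/13.

86/13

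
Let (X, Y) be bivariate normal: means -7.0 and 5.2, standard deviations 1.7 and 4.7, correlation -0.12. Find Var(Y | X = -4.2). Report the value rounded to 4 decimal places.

The conditional variance in a bivariate normal is σ_Y²(1 − ρ²), independent of x.
Var(Y | X=-4.2) = (4.7)²·(1 − (-0.12)²) = 22.09·0.9856 = 21.7719.

21.7719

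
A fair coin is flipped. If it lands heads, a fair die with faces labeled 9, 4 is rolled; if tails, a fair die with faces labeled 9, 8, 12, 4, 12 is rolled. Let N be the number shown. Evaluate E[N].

31/4

E[N | heads] = (9+4)/2 = 13/2.
E[N | tails] = (9+8+12+4+12)/5 = 9.
E[N] = (1/2)·(13/2) + (1/2)·(9) = 31/4.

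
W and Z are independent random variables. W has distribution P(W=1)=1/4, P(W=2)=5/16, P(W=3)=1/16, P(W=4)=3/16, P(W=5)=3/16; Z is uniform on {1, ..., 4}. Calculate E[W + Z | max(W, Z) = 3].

P(max(W, Z) = 3) = 3/16.
Summing (W+Z)·P(x,y) over outcomes with max(W, Z) = 3 gives 7/8.
E[W + Z | max(W, Z) = 3] = (7/8) / (3/16) = 14/3.

14/3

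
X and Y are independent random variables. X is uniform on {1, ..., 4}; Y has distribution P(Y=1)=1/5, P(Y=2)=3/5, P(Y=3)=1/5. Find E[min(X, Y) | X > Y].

9/5

P(X > Y) = 1/2.
Summing min(X,Y)·P(x,y) over outcomes with X > Y gives 9/10.
E[min(X, Y) | X > Y] = (9/10) / (1/2) = 9/5.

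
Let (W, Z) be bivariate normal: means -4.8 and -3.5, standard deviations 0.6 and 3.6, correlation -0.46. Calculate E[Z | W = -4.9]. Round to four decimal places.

-3.2240

The regression of Z on W has slope ρ·σ_Z/σ_W and passes through (μ_W, μ_Z).
E[Z | W=-4.9] = -3.5 + (-0.46)·(3.6/0.6)·(-4.9 − (-4.8)) = -3.5 + (-2.76)·(-0.1) = -3.2240.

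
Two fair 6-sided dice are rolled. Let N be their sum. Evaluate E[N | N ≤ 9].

94/15

P(N ≤ 9) = 5/6.
Σ over the event: 2·1/36 + 3·1/18 + 4·1/12 + 5·1/9 + 6·5/36 + 7·1/6 + 8·5/36 + 9·1/9 = 47/9.
E[N | N ≤ 9] = (47/9) / (5/6) = 94/15.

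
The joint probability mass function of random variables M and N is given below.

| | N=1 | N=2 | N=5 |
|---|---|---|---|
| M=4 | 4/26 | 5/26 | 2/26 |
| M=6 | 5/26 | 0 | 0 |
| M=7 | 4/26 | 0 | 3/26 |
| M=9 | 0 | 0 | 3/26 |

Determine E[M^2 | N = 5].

211/4

P(N = 5) = 4/13.
Σ M^2·P over the event = 16·(2/26) + 49·(3/26) + 81·(3/26) = 211/13.
E[M^2 | N = 5] = (211/13) / (4/13) = 211/4.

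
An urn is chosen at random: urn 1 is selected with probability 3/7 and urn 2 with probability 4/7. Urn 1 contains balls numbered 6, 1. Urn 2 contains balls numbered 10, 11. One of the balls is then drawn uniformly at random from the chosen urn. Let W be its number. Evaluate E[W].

E[W | urn 1] = (6+1)/2 = 7/2.
E[W | urn 2] = (10+11)/2 = 21/2.
E[W] = (3/7)·(7/2) + (4/7)·(21/2) = 15/2.

15/2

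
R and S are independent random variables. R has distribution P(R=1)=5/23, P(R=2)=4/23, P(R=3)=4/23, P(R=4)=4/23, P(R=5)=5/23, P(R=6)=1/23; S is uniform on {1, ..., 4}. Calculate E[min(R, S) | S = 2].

P(S = 2) = 1/4.
Summing min(R,S)·P(x,y) over outcomes with S = 2 gives 41/92.
E[min(R, S) | S = 2] = (41/92) / (1/4) = 41/23.

41/23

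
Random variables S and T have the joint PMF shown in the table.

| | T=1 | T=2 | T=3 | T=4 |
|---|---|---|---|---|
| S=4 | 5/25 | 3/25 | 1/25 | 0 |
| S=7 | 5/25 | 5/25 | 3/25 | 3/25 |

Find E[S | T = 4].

P(T = 4) = 3/25.
Σ S·P over the event = 7·(3/25) = 21/25.
E[S | T = 4] = (21/25) / (3/25) = 7.

7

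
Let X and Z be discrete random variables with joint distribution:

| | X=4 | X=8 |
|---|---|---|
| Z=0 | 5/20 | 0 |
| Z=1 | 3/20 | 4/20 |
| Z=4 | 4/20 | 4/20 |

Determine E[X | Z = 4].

P(Z = 4) = 2/5.
Σ X·P over the event = 4·(4/20) + 8·(4/20) = 12/5.
E[X | Z = 4] = (12/5) / (2/5) = 6.

6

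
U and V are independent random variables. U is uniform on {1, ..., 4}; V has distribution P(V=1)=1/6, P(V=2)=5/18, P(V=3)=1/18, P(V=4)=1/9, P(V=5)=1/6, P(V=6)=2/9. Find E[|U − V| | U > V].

P(U > V) = 5/18.
Summing |U−V|·P(x,y) over outcomes with U > V gives 17/36.
E[|U − V| | U > V] = (17/36) / (5/18) = 17/10.

17/10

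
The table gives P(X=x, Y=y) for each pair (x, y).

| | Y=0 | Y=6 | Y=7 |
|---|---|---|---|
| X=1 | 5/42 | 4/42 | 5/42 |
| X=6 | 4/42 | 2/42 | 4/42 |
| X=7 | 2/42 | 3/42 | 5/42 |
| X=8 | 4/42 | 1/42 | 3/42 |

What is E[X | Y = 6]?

9/2

P(Y = 6) = 5/21.
Σ X·P over the event = 1·(4/42) + 6·(2/42) + 7·(3/42) + 8·(1/42) = 15/14.
E[X | Y = 6] = (15/14) / (5/21) = 9/2.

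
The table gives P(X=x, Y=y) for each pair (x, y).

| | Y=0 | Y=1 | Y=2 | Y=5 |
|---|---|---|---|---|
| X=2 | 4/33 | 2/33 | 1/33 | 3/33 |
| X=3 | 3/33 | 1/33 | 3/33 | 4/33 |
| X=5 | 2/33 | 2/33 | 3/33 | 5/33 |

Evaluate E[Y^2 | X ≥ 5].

139/12

P(X ≥ 5) = 4/11.
Σ Y^2·P over the event = 0·(2/33) + 1·(2/33) + 4·(3/33) + 25·(5/33) = 139/33.
E[Y^2 | X ≥ 5] = (139/33) / (4/11) = 139/12.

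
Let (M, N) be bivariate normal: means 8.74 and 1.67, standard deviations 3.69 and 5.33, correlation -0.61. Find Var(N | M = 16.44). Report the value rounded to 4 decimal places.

The conditional variance in a bivariate normal is σ_N²(1 − ρ²), independent of x.
Var(N | M=16.44) = (5.33)²·(1 − (-0.61)²) = 28.4089·0.6279 = 17.8379.

17.8379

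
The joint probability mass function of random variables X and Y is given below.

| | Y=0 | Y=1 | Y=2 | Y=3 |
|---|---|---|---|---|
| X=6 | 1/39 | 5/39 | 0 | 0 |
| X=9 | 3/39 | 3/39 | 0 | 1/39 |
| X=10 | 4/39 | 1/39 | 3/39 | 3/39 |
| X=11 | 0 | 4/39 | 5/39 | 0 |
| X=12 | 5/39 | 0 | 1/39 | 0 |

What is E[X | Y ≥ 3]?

39/4

P(Y ≥ 3) = 4/39.
Σ X·P over the event = 9·(1/39) + 10·(3/39) = 1.
E[X | Y ≥ 3] = (1) / (4/39) = 39/4.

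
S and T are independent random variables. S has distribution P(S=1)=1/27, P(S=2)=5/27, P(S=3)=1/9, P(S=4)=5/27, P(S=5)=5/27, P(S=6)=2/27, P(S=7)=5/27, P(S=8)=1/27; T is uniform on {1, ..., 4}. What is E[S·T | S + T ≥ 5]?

1155/92

P(S + T ≥ 5) = 23/27.
Summing ST·P(x,y) over outcomes with S + T ≥ 5 gives 385/36.
E[S·T | S + T ≥ 5] = (385/36) / (23/27) = 1155/92.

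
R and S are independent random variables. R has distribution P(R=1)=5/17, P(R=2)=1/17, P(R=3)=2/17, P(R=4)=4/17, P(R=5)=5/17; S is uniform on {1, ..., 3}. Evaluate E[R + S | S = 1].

71/17

P(S = 1) = 1/3.
Summing (R+S)·P(x,y) over outcomes with S = 1 gives 71/51.
E[R + S | S = 1] = (71/51) / (1/3) = 71/17.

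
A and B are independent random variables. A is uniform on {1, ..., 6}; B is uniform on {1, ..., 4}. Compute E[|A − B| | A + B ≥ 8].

2

P(A + B ≥ 8) = 1/4.
Summing |A−B|·P(x,y) over outcomes with A + B ≥ 8 gives 1/2.
E[|A − B| | A + B ≥ 8] = (1/2) / (1/4) = 2.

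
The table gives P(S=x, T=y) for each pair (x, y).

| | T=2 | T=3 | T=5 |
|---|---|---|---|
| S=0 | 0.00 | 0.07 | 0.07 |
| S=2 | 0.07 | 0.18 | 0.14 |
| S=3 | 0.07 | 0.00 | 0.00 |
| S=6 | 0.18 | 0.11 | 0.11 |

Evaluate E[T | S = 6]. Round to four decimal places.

P(S = 6) = 0.40.
Summing T·P(S=x,T=y) over the conditioning event gives 1.24.
E[T | S = 6] = (1.24) / (0.40) = 3.1000.

3.1000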